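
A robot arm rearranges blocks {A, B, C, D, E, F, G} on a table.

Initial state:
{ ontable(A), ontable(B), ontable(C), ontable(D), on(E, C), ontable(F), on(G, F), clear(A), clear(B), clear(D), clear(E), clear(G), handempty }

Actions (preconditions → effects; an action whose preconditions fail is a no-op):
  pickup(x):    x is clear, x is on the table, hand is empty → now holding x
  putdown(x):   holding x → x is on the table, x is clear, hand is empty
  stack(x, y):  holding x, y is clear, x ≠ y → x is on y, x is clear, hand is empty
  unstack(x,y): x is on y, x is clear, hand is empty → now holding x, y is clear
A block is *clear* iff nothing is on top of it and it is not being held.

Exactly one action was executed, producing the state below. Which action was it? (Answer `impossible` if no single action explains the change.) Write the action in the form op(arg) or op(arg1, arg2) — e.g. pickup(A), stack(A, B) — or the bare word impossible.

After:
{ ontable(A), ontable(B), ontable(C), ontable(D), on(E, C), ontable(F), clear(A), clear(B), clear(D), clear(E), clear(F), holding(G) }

target: towers=[A; B; C/E; D; F] holding=G
         pickup(B) → towers=[A; C/E; D; F/G] holding=B
     unstack(G, F) → towers=[A; B; C/E; D; F] holding=G  ← match
         pickup(D) → towers=[A; B; C/E; F/G] holding=D
         pickup(A) → towers=[B; C/E; D; F/G] holding=A
     unstack(E, C) → towers=[A; B; C; D; F/G] holding=E

unstack(G, F)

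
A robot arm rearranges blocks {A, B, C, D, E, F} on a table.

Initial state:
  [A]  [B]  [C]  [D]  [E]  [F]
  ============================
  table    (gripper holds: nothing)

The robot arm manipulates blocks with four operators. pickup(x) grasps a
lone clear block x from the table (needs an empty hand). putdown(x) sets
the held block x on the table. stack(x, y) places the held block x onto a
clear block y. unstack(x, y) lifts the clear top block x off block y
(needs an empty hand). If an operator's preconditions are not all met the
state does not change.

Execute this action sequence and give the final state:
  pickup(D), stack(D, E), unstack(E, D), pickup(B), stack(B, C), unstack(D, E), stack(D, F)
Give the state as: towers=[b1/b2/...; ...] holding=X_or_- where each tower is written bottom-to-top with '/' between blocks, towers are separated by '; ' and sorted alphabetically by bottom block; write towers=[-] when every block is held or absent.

step 1 (pickup(D)): towers=[A; B; C; E; F] holding=D
step 2 (stack(D, E)): towers=[A; B; C; E/D; F] holding=-
step 3 (unstack(E, D)) [no-op]: towers=[A; B; C; E/D; F] holding=-
step 4 (pickup(B)): towers=[A; C; E/D; F] holding=B
step 5 (stack(B, C)): towers=[A; C/B; E/D; F] holding=-
step 6 (unstack(D, E)): towers=[A; C/B; E; F] holding=D
step 7 (stack(D, F)): towers=[A; C/B; E; F/D] holding=-

towers=[A; C/B; E; F/D] holding=-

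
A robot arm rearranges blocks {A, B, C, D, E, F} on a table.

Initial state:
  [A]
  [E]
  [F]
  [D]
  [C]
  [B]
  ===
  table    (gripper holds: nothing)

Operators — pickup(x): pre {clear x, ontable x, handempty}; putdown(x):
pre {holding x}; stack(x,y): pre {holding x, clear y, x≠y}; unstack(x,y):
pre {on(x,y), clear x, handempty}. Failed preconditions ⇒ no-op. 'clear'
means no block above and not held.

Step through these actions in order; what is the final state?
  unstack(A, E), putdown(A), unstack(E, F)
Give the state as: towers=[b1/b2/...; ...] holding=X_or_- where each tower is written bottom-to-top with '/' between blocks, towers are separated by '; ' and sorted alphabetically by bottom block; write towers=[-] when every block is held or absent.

towers=[A; B/C/D/F] holding=E

step 1 (unstack(A, E)): towers=[B/C/D/F/E] holding=A
step 2 (putdown(A)): towers=[A; B/C/D/F/E] holding=-
step 3 (unstack(E, F)): towers=[A; B/C/D/F] holding=E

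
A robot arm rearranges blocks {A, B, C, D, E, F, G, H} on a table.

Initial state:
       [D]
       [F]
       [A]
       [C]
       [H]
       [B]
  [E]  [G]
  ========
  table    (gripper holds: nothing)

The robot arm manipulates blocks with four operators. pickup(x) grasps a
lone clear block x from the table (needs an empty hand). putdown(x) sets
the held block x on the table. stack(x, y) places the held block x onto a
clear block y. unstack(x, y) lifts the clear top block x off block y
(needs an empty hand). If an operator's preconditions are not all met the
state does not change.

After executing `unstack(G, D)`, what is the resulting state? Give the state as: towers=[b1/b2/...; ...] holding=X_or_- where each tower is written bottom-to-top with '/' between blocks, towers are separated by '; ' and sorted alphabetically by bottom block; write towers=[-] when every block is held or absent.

before: towers=[E; G/B/H/C/A/F/D] holding=-
pre[unstack(G, D)]: on(G,D) fail, clear(G) fail, handempty ok
on(G,D), clear(G) unmet → unstack(G, D) is a no-op
after:  towers=[E; G/B/H/C/A/F/D] holding=-

towers=[E; G/B/H/C/A/F/D] holding=-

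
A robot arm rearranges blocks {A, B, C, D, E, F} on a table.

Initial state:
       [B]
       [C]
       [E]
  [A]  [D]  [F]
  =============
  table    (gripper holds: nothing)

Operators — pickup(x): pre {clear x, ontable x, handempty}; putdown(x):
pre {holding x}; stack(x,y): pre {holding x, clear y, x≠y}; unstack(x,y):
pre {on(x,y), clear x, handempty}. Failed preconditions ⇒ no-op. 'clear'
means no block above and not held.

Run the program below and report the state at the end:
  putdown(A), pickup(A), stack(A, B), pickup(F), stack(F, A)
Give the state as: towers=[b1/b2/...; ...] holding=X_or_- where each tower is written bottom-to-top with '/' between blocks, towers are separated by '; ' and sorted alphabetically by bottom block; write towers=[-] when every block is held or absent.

step 1 (putdown(A)) [no-op]: towers=[A; D/E/C/B; F] holding=-
step 2 (pickup(A)): towers=[D/E/C/B; F] holding=A
step 3 (stack(A, B)): towers=[D/E/C/B/A; F] holding=-
step 4 (pickup(F)): towers=[D/E/C/B/A] holding=F
step 5 (stack(F, A)): towers=[D/E/C/B/A/F] holding=-

towers=[D/E/C/B/A/F] holding=-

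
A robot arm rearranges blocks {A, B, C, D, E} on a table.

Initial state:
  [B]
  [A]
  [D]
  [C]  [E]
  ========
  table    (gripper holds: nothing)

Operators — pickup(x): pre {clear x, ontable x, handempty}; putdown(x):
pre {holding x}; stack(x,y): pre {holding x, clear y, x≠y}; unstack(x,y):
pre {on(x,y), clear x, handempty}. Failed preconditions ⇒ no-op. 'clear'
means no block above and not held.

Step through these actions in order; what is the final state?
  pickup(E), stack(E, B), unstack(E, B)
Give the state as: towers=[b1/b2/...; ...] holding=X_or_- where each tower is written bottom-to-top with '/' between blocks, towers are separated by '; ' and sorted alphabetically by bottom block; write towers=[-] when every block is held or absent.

towers=[C/D/A/B] holding=E

step 1 (pickup(E)): towers=[C/D/A/B] holding=E
step 2 (stack(E, B)): towers=[C/D/A/B/E] holding=-
step 3 (unstack(E, B)): towers=[C/D/A/B] holding=E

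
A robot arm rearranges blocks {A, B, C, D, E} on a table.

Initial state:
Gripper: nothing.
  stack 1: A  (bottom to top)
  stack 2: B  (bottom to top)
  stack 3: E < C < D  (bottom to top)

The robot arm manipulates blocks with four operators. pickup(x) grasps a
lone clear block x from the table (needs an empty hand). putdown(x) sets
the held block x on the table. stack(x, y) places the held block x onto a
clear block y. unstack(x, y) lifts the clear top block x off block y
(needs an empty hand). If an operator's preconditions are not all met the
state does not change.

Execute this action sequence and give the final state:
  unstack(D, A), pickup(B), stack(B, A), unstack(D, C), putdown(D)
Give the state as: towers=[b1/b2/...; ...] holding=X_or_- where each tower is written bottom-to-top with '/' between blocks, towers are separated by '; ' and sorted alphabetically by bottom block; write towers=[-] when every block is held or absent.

towers=[A/B; D; E/C] holding=-

step 1 (unstack(D, A)) [no-op]: towers=[A; B; E/C/D] holding=-
step 2 (pickup(B)): towers=[A; E/C/D] holding=B
step 3 (stack(B, A)): towers=[A/B; E/C/D] holding=-
step 4 (unstack(D, C)): towers=[A/B; E/C] holding=D
step 5 (putdown(D)): towers=[A/B; D; E/C] holding=-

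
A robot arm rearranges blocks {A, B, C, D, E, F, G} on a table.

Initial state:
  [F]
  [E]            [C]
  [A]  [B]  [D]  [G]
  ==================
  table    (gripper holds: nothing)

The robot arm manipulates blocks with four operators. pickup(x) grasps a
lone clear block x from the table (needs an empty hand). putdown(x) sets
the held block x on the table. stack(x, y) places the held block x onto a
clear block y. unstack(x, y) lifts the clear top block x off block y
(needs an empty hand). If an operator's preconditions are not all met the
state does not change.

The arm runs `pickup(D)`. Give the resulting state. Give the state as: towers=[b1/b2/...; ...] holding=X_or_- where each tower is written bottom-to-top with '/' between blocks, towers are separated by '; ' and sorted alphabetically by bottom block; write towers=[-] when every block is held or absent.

before: towers=[A/E/F; B; D; G/C] holding=-
pre[pickup(D)]: clear(D) ok, ontable(D) ok, handempty ok
all met → apply pickup(D)
after:  towers=[A/E/F; B; G/C] holding=D

towers=[A/E/F; B; G/C] holding=D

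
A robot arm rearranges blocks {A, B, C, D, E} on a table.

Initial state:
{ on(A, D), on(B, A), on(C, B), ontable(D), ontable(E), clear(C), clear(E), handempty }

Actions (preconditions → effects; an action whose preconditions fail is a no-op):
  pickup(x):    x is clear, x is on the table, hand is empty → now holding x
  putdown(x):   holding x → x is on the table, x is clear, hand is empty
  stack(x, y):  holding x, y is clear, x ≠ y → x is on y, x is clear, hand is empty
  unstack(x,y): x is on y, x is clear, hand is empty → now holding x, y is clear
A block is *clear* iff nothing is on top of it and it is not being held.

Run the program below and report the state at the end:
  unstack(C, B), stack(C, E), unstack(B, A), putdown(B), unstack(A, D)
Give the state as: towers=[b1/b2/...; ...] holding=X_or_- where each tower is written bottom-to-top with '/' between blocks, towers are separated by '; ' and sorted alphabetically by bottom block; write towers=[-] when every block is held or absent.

towers=[B; D; E/C] holding=A

step 1 (unstack(C, B)): towers=[D/A/B; E] holding=C
step 2 (stack(C, E)): towers=[D/A/B; E/C] holding=-
step 3 (unstack(B, A)): towers=[D/A; E/C] holding=B
step 4 (putdown(B)): towers=[B; D/A; E/C] holding=-
step 5 (unstack(A, D)): towers=[B; D; E/C] holding=A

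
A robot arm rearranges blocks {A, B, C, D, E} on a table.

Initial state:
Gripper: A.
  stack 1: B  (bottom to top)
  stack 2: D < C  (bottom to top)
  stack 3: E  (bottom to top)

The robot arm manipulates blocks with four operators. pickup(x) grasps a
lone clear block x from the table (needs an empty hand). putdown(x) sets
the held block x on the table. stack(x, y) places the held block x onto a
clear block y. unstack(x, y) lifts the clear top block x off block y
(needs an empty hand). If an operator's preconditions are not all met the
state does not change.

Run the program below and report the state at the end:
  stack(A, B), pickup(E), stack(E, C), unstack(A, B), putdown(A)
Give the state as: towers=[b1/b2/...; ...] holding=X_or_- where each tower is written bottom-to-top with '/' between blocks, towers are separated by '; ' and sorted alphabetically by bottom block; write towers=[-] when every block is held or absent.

step 1 (stack(A, B)): towers=[B/A; D/C; E] holding=-
step 2 (pickup(E)): towers=[B/A; D/C] holding=E
step 3 (stack(E, C)): towers=[B/A; D/C/E] holding=-
step 4 (unstack(A, B)): towers=[B; D/C/E] holding=A
step 5 (putdown(A)): towers=[A; B; D/C/E] holding=-

towers=[A; B; D/C/E] holding=-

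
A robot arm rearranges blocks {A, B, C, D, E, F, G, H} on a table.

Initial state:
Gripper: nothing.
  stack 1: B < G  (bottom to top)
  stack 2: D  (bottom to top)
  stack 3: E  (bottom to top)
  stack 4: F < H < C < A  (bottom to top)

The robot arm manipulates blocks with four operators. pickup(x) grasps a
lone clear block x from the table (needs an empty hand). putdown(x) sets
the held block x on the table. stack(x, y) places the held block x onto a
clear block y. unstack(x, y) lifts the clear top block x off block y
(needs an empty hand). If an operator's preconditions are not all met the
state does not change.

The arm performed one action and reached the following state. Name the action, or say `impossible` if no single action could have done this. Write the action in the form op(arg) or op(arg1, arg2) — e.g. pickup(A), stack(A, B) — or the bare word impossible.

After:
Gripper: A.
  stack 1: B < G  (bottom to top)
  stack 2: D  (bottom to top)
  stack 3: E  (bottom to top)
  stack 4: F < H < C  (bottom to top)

target: towers=[B/G; D; E; F/H/C] holding=A
     unstack(G, B) → towers=[B; D; E; F/H/C/A] holding=G
     unstack(A, C) → towers=[B/G; D; E; F/H/C] holding=A  ← match
         pickup(E) → towers=[B/G; D; F/H/C/A] holding=E
         pickup(D) → towers=[B/G; E; F/H/C/A] holding=D

unstack(A, C)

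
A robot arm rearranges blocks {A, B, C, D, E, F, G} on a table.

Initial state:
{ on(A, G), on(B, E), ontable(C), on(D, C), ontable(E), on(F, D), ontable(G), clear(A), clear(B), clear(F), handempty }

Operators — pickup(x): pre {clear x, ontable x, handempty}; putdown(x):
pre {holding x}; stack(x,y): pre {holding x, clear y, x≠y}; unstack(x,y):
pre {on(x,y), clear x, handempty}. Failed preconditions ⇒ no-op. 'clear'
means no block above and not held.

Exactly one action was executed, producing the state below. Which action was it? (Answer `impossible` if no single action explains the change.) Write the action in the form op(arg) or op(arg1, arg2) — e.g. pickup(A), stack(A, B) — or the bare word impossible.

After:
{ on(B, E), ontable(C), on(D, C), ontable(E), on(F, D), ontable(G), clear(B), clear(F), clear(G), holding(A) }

target: towers=[C/D/F; E/B; G] holding=A
     unstack(B, E) → towers=[C/D/F; E; G/A] holding=B
     unstack(F, D) → towers=[C/D; E/B; G/A] holding=F
     unstack(A, G) → towers=[C/D/F; E/B; G] holding=A  ← match

unstack(A, G)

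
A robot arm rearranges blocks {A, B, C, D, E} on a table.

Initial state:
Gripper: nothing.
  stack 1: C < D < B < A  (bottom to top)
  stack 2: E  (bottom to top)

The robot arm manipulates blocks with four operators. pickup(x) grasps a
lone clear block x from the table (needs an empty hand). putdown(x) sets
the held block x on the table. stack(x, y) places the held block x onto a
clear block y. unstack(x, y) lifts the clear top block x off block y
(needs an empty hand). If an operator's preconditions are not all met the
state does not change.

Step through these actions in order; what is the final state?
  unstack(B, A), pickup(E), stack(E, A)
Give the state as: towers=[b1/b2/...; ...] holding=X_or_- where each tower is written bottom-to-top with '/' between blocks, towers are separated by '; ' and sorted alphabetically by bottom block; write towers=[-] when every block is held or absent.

towers=[C/D/B/A/E] holding=-

step 1 (unstack(B, A)) [no-op]: towers=[C/D/B/A; E] holding=-
step 2 (pickup(E)): towers=[C/D/B/A] holding=E
step 3 (stack(E, A)): towers=[C/D/B/A/E] holding=-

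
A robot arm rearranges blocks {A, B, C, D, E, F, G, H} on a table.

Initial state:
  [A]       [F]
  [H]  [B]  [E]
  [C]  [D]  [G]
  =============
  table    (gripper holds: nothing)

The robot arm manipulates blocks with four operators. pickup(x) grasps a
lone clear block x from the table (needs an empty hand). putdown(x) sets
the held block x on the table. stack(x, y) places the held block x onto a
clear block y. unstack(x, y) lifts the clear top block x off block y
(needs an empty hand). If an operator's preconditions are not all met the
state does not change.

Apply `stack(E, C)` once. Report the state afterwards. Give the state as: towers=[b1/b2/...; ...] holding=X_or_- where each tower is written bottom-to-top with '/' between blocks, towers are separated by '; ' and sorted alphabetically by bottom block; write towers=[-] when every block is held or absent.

towers=[C/H/A; D/B; G/E/F] holding=-

before: towers=[C/H/A; D/B; G/E/F] holding=-
pre[stack(E, C)]: holding(E) no, clear(C) no, E≠C yes
holding(E), clear(C) unmet → stack(E, C) is a no-op
after:  towers=[C/H/A; D/B; G/E/F] holding=-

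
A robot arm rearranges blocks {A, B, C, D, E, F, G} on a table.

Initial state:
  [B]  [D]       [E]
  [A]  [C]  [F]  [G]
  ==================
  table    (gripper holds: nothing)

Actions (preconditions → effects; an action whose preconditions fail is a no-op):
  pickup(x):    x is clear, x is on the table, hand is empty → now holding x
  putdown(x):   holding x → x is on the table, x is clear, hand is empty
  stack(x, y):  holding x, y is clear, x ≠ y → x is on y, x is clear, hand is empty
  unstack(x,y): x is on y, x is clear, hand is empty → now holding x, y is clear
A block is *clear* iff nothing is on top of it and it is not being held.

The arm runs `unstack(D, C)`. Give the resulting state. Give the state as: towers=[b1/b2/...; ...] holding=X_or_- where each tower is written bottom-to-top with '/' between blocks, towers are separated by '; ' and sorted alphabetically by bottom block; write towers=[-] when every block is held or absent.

towers=[A/B; C; F; G/E] holding=D

before: towers=[A/B; C/D; F; G/E] holding=-
pre[unstack(D, C)]: on(D,C) ✓, clear(D) ✓, handempty ✓
all met → apply unstack(D, C)
after:  towers=[A/B; C; F; G/E] holding=D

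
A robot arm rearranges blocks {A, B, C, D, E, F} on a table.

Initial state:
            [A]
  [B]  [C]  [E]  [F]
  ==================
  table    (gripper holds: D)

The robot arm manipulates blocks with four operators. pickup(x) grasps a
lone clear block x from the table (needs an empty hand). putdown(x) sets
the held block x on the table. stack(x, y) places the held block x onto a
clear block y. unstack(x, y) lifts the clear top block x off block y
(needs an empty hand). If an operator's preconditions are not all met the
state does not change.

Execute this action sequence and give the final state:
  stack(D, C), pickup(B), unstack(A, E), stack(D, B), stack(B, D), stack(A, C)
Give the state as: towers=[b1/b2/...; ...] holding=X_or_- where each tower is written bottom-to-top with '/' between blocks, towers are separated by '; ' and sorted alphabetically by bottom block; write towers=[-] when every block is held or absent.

step 1 (stack(D, C)): towers=[B; C/D; E/A; F] holding=-
step 2 (pickup(B)): towers=[C/D; E/A; F] holding=B
step 3 (unstack(A, E)) [no-op]: towers=[C/D; E/A; F] holding=B
step 4 (stack(D, B)) [no-op]: towers=[C/D; E/A; F] holding=B
step 5 (stack(B, D)): towers=[C/D/B; E/A; F] holding=-
step 6 (stack(A, C)) [no-op]: towers=[C/D/B; E/A; F] holding=-

towers=[C/D/B; E/A; F] holding=-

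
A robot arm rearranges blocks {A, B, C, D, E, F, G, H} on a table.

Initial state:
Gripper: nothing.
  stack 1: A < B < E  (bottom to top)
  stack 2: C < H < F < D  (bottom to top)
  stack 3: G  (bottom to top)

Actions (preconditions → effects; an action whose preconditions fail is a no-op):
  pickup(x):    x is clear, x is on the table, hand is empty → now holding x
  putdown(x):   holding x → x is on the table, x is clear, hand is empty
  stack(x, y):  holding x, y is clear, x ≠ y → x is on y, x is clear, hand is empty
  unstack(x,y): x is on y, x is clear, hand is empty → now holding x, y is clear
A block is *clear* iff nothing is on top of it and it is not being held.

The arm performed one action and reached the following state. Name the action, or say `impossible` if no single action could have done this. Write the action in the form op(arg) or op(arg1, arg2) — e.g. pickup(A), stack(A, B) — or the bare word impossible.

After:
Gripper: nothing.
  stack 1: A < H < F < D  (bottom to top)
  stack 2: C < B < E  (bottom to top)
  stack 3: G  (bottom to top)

target: towers=[A/H/F/D; C/B/E; G] holding=-
         pickup(G) → towers=[A/B/E; C/H/F/D] holding=G
     unstack(E, B) → towers=[A/B; C/H/F/D; G] holding=E
     unstack(D, F) → towers=[A/B/E; C/H/F; G] holding=D
none of the 3 applicable actions match → impossible

impossible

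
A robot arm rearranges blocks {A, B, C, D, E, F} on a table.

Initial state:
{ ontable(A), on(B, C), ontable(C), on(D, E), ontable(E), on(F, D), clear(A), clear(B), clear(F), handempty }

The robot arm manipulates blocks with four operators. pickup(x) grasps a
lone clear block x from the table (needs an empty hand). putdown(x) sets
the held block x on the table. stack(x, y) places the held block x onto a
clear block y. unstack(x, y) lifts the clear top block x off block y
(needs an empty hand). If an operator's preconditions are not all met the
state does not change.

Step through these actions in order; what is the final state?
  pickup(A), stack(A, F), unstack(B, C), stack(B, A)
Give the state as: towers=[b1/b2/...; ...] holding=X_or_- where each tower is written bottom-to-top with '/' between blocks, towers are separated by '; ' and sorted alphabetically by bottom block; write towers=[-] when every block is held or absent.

towers=[C; E/D/F/A/B] holding=-

step 1 (pickup(A)): towers=[C/B; E/D/F] holding=A
step 2 (stack(A, F)): towers=[C/B; E/D/F/A] holding=-
step 3 (unstack(B, C)): towers=[C; E/D/F/A] holding=B
step 4 (stack(B, A)): towers=[C; E/D/F/A/B] holding=-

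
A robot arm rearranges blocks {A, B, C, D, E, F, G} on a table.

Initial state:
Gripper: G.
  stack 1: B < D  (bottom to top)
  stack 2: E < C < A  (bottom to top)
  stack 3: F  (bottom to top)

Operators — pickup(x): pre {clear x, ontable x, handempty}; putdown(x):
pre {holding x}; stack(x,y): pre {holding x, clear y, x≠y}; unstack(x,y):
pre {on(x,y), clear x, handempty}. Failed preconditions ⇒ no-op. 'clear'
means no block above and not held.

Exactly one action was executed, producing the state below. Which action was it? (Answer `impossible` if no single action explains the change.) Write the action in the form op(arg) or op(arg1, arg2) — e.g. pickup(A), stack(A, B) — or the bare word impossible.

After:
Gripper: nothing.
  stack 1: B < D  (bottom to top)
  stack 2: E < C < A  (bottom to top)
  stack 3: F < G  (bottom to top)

stack(G, F)

target: towers=[B/D; E/C/A; F/G] holding=-
        putdown(G) → towers=[B/D; E/C/A; F; G] holding=-
       stack(G, F) → towers=[B/D; E/C/A; F/G] holding=-  ← match
       stack(G, D) → towers=[B/D/G; E/C/A; F] holding=-
       stack(G, A) → towers=[B/D; E/C/A/G; F] holding=-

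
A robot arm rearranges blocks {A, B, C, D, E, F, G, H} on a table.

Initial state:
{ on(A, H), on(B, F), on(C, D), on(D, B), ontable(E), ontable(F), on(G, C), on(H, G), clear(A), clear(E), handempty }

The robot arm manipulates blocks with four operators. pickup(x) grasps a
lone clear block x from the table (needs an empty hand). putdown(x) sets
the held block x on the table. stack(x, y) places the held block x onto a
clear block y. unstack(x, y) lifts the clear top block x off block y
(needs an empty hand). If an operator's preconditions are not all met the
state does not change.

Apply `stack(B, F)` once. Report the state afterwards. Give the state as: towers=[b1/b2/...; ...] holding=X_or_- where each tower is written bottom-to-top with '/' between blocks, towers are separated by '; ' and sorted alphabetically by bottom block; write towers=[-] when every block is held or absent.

before: towers=[E; F/B/D/C/G/H/A] holding=-
pre[stack(B, F)]: holding(B) fail, clear(F) fail, B≠F ok
holding(B), clear(F) unmet → stack(B, F) is a no-op
after:  towers=[E; F/B/D/C/G/H/A] holding=-

towers=[E; F/B/D/C/G/H/A] holding=-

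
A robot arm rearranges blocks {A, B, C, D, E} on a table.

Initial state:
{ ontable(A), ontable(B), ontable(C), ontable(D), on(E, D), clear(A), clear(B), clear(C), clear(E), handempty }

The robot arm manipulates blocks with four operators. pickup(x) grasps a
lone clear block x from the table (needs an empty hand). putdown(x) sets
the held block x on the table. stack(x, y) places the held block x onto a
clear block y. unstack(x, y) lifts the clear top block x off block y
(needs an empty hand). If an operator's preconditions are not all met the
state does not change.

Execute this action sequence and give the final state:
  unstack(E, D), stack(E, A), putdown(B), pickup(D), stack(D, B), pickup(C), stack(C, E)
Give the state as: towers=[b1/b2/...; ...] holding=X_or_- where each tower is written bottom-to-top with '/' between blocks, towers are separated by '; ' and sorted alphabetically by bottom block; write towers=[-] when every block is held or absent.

step 1 (unstack(E, D)): towers=[A; B; C; D] holding=E
step 2 (stack(E, A)): towers=[A/E; B; C; D] holding=-
step 3 (putdown(B)) [no-op]: towers=[A/E; B; C; D] holding=-
step 4 (pickup(D)): towers=[A/E; B; C] holding=D
step 5 (stack(D, B)): towers=[A/E; B/D; C] holding=-
step 6 (pickup(C)): towers=[A/E; B/D] holding=C
step 7 (stack(C, E)): towers=[A/E/C; B/D] holding=-

towers=[A/E/C; B/D] holding=-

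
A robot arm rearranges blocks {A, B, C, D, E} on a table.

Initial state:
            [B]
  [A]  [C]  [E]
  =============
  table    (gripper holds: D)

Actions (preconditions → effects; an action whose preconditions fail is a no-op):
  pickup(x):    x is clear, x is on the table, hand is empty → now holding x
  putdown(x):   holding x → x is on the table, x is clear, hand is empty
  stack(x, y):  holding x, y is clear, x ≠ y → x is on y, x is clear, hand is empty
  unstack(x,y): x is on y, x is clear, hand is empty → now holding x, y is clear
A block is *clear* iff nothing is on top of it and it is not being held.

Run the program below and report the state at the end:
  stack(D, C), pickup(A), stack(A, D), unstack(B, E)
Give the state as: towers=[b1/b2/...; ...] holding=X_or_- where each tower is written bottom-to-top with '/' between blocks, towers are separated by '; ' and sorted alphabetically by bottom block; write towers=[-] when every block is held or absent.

towers=[C/D/A; E] holding=B

step 1 (stack(D, C)): towers=[A; C/D; E/B] holding=-
step 2 (pickup(A)): towers=[C/D; E/B] holding=A
step 3 (stack(A, D)): towers=[C/D/A; E/B] holding=-
step 4 (unstack(B, E)): towers=[C/D/A; E] holding=B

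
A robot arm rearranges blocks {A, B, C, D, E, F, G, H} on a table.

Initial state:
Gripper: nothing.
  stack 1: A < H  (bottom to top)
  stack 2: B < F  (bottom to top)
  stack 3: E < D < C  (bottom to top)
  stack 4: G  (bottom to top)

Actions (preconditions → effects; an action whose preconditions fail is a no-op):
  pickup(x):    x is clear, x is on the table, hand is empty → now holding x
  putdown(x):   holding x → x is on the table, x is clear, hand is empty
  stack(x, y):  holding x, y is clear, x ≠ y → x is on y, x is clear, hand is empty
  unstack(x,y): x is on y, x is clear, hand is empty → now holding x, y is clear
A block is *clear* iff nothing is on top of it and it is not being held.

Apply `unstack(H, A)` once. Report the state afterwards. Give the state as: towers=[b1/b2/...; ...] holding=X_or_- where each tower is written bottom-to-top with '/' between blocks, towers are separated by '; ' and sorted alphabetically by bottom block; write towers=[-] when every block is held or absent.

before: towers=[A/H; B/F; E/D/C; G] holding=-
pre[unstack(H, A)]: on(H,A) yes, clear(H) yes, handempty yes
all met → apply unstack(H, A)
after:  towers=[A; B/F; E/D/C; G] holding=H

towers=[A; B/F; E/D/C; G] holding=H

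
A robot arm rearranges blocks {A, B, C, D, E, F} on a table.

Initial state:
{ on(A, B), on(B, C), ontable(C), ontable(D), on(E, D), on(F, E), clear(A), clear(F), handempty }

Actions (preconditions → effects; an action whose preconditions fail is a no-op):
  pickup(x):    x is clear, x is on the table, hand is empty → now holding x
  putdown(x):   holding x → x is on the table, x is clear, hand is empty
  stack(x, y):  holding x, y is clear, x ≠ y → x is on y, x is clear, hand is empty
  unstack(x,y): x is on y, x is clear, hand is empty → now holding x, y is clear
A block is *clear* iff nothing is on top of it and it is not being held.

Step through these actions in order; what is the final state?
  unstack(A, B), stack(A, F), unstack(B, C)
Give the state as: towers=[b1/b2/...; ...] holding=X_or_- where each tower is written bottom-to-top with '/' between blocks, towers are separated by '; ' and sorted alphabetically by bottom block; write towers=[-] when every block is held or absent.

step 1 (unstack(A, B)): towers=[C/B; D/E/F] holding=A
step 2 (stack(A, F)): towers=[C/B; D/E/F/A] holding=-
step 3 (unstack(B, C)): towers=[C; D/E/F/A] holding=B

towers=[C; D/E/F/A] holding=B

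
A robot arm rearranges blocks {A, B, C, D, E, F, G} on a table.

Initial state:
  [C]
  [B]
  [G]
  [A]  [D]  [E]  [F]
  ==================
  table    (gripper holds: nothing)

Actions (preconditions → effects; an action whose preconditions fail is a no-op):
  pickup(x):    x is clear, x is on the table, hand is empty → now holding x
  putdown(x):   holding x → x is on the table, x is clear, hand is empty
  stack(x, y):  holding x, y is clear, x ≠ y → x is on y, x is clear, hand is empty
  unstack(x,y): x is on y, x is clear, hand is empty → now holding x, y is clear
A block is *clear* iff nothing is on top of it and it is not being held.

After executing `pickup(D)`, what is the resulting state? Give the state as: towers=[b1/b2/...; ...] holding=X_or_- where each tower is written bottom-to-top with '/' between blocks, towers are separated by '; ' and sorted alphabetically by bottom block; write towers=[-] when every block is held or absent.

towers=[A/G/B/C; E; F] holding=D

before: towers=[A/G/B/C; D; E; F] holding=-
pre[pickup(D)]: clear(D) ✓, ontable(D) ✓, handempty ✓
all met → apply pickup(D)
after:  towers=[A/G/B/C; E; F] holding=D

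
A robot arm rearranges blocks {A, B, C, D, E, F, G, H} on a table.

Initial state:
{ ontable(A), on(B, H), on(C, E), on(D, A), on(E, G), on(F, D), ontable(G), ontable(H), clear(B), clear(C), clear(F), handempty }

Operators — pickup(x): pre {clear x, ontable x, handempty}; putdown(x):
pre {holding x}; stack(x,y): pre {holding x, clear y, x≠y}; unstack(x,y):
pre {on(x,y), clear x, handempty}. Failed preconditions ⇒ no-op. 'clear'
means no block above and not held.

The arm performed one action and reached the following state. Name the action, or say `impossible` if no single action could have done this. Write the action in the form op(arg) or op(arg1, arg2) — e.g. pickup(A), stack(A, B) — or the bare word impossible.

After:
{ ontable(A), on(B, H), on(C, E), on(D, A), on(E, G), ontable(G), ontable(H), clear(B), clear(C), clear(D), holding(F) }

target: towers=[A/D; G/E/C; H/B] holding=F
     unstack(B, H) → towers=[A/D/F; G/E/C; H] holding=B
     unstack(F, D) → towers=[A/D; G/E/C; H/B] holding=F  ← match
     unstack(C, E) → towers=[A/D/F; G/E; H/B] holding=C

unstack(F, D)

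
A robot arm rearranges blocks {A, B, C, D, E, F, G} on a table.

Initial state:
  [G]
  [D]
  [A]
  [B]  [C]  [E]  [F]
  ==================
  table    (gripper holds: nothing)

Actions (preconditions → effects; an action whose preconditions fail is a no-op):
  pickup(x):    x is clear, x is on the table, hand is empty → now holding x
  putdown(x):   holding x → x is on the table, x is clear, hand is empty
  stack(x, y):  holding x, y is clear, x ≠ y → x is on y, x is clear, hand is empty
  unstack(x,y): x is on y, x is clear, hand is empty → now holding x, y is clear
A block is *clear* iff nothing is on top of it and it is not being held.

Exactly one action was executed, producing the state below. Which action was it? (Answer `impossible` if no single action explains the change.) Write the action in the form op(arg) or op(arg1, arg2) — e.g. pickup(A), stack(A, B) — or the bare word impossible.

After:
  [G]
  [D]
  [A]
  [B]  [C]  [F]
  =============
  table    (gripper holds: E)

target: towers=[B/A/D/G; C; F] holding=E
         pickup(F) → towers=[B/A/D/G; C; E] holding=F
     unstack(G, D) → towers=[B/A/D; C; E; F] holding=G
         pickup(E) → towers=[B/A/D/G; C; F] holding=E  ← match
         pickup(C) → towers=[B/A/D/G; E; F] holding=C

pickup(E)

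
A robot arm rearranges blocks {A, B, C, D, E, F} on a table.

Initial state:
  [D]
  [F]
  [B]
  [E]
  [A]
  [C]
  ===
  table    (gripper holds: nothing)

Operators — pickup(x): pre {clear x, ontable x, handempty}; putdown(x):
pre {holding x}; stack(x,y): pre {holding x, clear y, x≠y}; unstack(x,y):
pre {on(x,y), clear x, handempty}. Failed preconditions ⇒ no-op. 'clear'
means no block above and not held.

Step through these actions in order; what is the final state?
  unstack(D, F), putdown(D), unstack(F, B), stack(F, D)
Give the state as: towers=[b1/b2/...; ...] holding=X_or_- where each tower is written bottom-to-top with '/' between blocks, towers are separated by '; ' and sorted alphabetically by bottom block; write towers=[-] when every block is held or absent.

step 1 (unstack(D, F)): towers=[C/A/E/B/F] holding=D
step 2 (putdown(D)): towers=[C/A/E/B/F; D] holding=-
step 3 (unstack(F, B)): towers=[C/A/E/B; D] holding=F
step 4 (stack(F, D)): towers=[C/A/E/B; D/F] holding=-

towers=[C/A/E/B; D/F] holding=-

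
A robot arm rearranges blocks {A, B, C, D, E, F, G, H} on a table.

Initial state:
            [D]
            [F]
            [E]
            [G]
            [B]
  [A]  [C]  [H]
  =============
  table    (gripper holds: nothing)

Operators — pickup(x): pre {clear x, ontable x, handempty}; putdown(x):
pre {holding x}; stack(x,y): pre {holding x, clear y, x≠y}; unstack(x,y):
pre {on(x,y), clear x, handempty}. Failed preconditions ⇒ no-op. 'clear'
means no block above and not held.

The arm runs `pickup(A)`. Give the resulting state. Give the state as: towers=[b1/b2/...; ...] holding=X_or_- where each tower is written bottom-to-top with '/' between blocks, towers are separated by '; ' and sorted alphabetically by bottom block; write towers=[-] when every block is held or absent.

towers=[C; H/B/G/E/F/D] holding=A

before: towers=[A; C; H/B/G/E/F/D] holding=-
pre[pickup(A)]: clear(A) ok, ontable(A) ok, handempty ok
all met → apply pickup(A)
after:  towers=[C; H/B/G/E/F/D] holding=A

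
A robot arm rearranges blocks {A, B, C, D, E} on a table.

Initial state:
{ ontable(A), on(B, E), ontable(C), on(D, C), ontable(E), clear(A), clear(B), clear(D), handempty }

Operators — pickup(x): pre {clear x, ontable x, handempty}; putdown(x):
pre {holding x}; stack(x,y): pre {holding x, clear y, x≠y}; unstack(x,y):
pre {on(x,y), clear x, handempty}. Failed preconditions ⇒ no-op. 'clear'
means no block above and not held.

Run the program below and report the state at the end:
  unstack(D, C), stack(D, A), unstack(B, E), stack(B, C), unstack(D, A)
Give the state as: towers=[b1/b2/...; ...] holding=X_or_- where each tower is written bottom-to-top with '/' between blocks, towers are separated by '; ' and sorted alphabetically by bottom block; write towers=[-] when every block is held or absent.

step 1 (unstack(D, C)): towers=[A; C; E/B] holding=D
step 2 (stack(D, A)): towers=[A/D; C; E/B] holding=-
step 3 (unstack(B, E)): towers=[A/D; C; E] holding=B
step 4 (stack(B, C)): towers=[A/D; C/B; E] holding=-
step 5 (unstack(D, A)): towers=[A; C/B; E] holding=D

towers=[A; C/B; E] holding=D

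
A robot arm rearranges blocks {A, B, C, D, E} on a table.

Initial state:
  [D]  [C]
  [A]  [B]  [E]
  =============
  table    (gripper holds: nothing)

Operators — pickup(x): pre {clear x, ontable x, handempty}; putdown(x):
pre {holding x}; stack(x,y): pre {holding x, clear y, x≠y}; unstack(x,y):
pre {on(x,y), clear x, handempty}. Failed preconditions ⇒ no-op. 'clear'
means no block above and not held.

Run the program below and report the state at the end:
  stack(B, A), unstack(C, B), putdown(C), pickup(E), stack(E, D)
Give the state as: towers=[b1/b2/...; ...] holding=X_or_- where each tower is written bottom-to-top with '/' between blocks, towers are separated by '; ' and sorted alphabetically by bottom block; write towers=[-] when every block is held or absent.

step 1 (stack(B, A)) [no-op]: towers=[A/D; B/C; E] holding=-
step 2 (unstack(C, B)): towers=[A/D; B; E] holding=C
step 3 (putdown(C)): towers=[A/D; B; C; E] holding=-
step 4 (pickup(E)): towers=[A/D; B; C] holding=E
step 5 (stack(E, D)): towers=[A/D/E; B; C] holding=-

towers=[A/D/E; B; C] holding=-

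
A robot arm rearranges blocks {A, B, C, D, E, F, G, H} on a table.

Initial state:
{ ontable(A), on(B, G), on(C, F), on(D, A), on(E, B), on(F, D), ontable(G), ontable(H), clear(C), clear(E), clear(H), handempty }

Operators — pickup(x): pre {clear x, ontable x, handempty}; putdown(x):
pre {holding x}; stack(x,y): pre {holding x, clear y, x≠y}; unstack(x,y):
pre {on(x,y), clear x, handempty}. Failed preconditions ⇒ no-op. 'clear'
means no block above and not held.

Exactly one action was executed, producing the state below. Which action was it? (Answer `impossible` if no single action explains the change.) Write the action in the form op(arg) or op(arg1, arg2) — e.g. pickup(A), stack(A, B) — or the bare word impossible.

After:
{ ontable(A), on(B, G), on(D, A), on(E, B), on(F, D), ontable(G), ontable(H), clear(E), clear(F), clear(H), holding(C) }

unstack(C, F)

target: towers=[A/D/F; G/B/E; H] holding=C
     unstack(E, B) → towers=[A/D/F/C; G/B; H] holding=E
         pickup(H) → towers=[A/D/F/C; G/B/E] holding=H
     unstack(C, F) → towers=[A/D/F; G/B/E; H] holding=C  ← match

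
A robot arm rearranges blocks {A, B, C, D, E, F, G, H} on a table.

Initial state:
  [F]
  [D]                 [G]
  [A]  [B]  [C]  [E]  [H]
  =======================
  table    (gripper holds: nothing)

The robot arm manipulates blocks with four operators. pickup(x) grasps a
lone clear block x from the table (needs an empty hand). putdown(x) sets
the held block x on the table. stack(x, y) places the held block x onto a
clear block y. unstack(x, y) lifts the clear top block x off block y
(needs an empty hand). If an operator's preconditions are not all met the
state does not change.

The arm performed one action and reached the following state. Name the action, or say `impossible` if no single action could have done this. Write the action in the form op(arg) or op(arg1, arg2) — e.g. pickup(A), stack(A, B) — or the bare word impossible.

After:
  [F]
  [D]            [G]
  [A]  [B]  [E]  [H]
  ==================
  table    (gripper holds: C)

target: towers=[A/D/F; B; E; H/G] holding=C
     unstack(G, H) → towers=[A/D/F; B; C; E; H] holding=G
         pickup(E) → towers=[A/D/F; B; C; H/G] holding=E
         pickup(B) → towers=[A/D/F; C; E; H/G] holding=B
     unstack(F, D) → towers=[A/D; B; C; E; H/G] holding=F
         pickup(C) → towers=[A/D/F; B; E; H/G] holding=C  ← match

pickup(C)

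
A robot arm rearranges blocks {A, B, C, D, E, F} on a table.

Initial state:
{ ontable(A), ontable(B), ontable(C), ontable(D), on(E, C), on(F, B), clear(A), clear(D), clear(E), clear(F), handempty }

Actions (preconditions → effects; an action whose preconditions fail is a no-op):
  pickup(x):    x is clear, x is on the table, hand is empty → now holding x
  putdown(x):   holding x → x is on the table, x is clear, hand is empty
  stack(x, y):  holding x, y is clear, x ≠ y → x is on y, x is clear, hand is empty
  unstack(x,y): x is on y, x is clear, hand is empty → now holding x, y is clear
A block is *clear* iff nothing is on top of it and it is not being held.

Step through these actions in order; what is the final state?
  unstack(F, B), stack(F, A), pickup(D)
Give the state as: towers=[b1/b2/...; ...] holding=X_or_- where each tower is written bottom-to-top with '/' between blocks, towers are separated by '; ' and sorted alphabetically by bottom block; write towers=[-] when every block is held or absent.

towers=[A/F; B; C/E] holding=D

step 1 (unstack(F, B)): towers=[A; B; C/E; D] holding=F
step 2 (stack(F, A)): towers=[A/F; B; C/E; D] holding=-
step 3 (pickup(D)): towers=[A/F; B; C/E] holding=D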